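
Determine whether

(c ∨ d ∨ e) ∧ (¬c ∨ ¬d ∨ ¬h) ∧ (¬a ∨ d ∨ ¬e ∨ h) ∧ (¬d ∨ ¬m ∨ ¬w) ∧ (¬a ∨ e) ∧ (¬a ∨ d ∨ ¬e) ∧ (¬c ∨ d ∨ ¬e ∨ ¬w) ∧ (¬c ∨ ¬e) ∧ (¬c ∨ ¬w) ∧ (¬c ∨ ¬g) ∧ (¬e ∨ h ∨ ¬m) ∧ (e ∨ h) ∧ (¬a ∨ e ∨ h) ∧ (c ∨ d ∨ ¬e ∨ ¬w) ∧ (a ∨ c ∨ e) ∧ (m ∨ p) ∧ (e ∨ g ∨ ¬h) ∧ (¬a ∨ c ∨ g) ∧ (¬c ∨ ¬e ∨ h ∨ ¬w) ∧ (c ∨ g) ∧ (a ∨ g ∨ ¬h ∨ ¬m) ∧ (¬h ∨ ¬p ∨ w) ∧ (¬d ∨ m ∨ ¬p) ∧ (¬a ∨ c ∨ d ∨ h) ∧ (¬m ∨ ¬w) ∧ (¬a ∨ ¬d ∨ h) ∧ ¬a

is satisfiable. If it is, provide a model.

Unit clause (¬a) forces a = False.
Set d = False.
Set h = True.
Try g = False:
  (e ∨ g ∨ ¬h) forces e = True.
  (¬c ∨ ¬e) forces c = False.
  clause (c ∨ g) is falsified — backtrack.
So g = True.
  then (¬c ∨ ¬g) forces c = False.
  then (a ∨ c ∨ e) forces e = True.
  then (c ∨ d ∨ ¬e ∨ ¬w) forces w = False.
  then (¬h ∨ ¬p ∨ w) forces p = False.
  then (m ∨ p) forces m = True.
All clauses satisfied.

d = False, h = True, g = True, m = True, e = True, c = False, p = False, a = False, w = False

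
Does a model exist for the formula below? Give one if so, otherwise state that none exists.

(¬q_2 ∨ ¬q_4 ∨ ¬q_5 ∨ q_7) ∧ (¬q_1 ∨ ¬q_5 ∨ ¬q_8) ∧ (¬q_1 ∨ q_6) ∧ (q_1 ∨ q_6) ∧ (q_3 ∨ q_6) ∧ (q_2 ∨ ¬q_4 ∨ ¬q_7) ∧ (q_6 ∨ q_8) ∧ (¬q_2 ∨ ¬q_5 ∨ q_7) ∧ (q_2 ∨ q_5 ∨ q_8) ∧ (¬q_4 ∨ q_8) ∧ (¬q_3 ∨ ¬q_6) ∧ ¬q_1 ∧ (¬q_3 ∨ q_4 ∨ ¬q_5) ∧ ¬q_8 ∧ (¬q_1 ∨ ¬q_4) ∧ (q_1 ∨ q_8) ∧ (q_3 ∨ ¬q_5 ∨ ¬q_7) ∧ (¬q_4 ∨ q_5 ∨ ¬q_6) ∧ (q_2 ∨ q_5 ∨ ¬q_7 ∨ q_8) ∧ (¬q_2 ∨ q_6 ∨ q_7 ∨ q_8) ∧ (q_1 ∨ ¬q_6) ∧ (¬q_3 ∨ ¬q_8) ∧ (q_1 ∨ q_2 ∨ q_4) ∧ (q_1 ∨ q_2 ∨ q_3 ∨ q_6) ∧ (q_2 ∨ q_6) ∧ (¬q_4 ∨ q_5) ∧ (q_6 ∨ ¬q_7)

Unsatisfiable — no assignment works.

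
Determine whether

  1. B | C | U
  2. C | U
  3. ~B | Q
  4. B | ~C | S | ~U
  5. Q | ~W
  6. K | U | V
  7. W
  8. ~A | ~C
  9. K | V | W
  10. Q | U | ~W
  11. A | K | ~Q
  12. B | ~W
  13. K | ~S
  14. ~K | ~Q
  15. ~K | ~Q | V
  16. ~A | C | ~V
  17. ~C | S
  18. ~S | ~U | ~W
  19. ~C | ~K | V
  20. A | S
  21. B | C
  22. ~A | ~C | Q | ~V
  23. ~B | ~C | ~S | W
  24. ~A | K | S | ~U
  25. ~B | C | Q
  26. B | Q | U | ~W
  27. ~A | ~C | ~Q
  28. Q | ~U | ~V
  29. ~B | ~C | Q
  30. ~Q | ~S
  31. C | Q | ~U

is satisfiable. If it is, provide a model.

Unsatisfiable — no assignment works.

Case W = True:
  (Q | ~W) forces Q = True.
  (B | ~W) forces B = True.
  (~K | ~Q) forces K = False.
  (A | K | ~Q) forces A = True.
  (~A | ~C) forces C = False.
  (C | U) forces U = True.
  (K | ~S) forces S = False.
  Clause (~A | K | S | ~U) is falsified — contradiction.
Case W = False:
  Clause (W) is falsified — contradiction.
Both cases fail, so the formula is unsatisfiable.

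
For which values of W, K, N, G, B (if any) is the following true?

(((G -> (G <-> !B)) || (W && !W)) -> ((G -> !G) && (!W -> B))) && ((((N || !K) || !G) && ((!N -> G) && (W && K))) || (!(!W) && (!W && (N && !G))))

W=T, K=T, N=T, G=T, B=T

  ((G -> (G <-> !B)) || (W && !W)) -> ((G -> !G) && (!W -> B)) = True
    (G -> (G <-> !B)) || (W && !W) = False
      G -> (G <-> !B) = False
        G <-> !B = False
          !B = False
      W && !W = False
        !W = False
    (G -> !G) && (!W -> B) = False
      G -> !G = False
        !G = False
      !W -> B = True
        !W = False
  (((N || !K) || !G) && ((!N -> G) && (W && K))) || (!(!W) && (!W && (N && !G))) = True
    ((N || !K) || !G) && ((!N -> G) && (W && K)) = True
      (N || !K) || !G = True
        N || !K = True
          !K = False
        !G = False
      (!N -> G) && (W && K) = True
        !N -> G = True
          !N = False
        W && K = True
    !(!W) && (!W && (N && !G)) = False
      !(!W) = True
        !W = False
      !W && (N && !G) = False
        !W = False
        N && !G = False
          !G = False
Both conjuncts True, so the formula holds.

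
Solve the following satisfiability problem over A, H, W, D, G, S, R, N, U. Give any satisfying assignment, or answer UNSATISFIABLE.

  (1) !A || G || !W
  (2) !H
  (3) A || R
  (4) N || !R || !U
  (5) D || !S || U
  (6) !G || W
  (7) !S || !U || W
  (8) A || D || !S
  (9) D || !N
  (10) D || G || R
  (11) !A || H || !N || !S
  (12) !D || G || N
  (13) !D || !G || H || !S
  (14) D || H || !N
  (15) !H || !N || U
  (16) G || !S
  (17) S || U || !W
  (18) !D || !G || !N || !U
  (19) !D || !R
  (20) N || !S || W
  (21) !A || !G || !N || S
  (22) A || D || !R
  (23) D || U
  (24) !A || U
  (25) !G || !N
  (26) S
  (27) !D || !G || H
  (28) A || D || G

Unit clause (!H) forces H = False.
Unit clause (S) forces S = True.
In (G || !S) only G is left, so G = True.
In (!G || !N) only !N is left, so N = False.
In (!D || !G || H) only !D is left, so D = False.
In (D || !S || U) only U is left, so U = True.
In (!G || W) only W is left, so W = True.
In (A || D || !S) only A is left, so A = True.
In (N || !R || !U) only !R is left, so R = False.
All clauses satisfied.

A=T, H=F, W=T, D=F, G=T, S=T, R=F, N=F, U=T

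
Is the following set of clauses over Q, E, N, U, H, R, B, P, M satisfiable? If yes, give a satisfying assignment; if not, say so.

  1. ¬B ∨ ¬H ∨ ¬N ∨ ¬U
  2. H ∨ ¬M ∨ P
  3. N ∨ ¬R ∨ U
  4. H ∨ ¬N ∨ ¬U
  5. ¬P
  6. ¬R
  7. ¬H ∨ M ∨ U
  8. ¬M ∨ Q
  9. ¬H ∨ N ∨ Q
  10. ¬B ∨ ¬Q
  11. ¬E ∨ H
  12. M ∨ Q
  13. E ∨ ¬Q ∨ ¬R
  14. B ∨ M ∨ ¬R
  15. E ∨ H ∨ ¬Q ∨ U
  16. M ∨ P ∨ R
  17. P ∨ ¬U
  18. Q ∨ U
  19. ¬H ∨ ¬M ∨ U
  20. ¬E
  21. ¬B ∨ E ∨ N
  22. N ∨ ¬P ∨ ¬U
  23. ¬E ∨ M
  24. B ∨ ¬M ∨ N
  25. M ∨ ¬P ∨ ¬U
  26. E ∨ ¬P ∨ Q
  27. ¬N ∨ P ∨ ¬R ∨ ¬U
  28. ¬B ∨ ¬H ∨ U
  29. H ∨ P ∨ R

Case U = True:
  (¬P) forces P = False.
  Clause (P ∨ ¬U) is falsified — contradiction.
Case U = False:
  (¬P) forces P = False.
  (¬R) forces R = False.
  (M ∨ P ∨ R) forces M = True.
  (H ∨ ¬M ∨ P) forces H = True.
  Clause (¬H ∨ ¬M ∨ U) is falsified — contradiction.
Both cases fail, so the formula is unsatisfiable.

UNSATISFIABLE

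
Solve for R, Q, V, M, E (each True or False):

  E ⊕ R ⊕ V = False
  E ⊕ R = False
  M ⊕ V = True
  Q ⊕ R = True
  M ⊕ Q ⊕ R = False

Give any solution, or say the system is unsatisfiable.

R: False, Q: True, V: False, M: True, E: False

E ⊕ R ⊕ V = F ⊕ F ⊕ F = False ✓
E ⊕ R = F ⊕ F = False ✓
M ⊕ V = T ⊕ F = True ✓
Q ⊕ R = T ⊕ F = True ✓
M ⊕ Q ⊕ R = T ⊕ T ⊕ F = False ✓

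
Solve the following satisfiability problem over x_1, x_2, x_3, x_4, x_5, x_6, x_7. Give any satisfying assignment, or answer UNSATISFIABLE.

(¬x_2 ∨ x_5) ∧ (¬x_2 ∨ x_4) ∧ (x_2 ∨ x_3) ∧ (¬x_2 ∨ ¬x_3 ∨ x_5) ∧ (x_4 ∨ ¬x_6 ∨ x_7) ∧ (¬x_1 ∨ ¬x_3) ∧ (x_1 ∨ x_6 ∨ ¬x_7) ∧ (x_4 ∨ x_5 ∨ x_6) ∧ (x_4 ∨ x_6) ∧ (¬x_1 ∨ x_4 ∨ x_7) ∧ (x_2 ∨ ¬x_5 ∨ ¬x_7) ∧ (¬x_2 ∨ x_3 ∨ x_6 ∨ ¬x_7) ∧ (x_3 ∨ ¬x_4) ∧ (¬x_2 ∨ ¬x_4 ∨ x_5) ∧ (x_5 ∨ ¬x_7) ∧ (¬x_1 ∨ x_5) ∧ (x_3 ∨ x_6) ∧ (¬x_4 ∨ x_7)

Try x_1 = True:
  (¬x_1 ∨ ¬x_3) forces x_3 = False.
  (x_2 ∨ x_3) forces x_2 = True.
  (¬x_2 ∨ x_5) forces x_5 = True.
  (¬x_2 ∨ x_4) forces x_4 = True.
  clause (x_3 ∨ ¬x_4) is falsified — backtrack.
So x_1 = False.
Set x_2 = True.
  then (¬x_2 ∨ x_5) forces x_5 = True.
  then (¬x_2 ∨ x_4) forces x_4 = True.
  then (x_3 ∨ ¬x_4) forces x_3 = True.
  then (¬x_4 ∨ x_7) forces x_7 = True.
  then (x_1 ∨ x_6 ∨ ¬x_7) forces x_6 = True.
All clauses satisfied.

x_1: False, x_2: True, x_3: True, x_4: True, x_5: True, x_6: True, x_7: True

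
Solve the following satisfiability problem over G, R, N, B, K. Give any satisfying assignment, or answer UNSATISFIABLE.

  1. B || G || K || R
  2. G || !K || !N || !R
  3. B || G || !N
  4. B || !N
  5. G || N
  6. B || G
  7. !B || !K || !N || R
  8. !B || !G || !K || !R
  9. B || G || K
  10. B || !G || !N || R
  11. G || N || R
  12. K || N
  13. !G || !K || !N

Set G = True.
Set R = False.
Set N = True.
  then (B || !N) forces B = True.
  then (!B || !K || !N || R) forces K = False.
All clauses satisfied.

G = True, R = False, N = True, B = True, K = False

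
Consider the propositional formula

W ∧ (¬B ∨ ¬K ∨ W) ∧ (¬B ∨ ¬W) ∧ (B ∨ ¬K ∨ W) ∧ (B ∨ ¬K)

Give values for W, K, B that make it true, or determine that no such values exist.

W: True, K: False, B: False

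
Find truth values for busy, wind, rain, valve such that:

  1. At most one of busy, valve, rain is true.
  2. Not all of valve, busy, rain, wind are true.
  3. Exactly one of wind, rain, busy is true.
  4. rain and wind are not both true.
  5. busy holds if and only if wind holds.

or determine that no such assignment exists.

busy = False; wind = False; rain = True; valve = False

  (1) {busy, valve, rain}: 1 true — at most one ✓
  (2) {valve, busy, rain, wind}: 1/4 true — not all ✓
  (3) {wind, rain, busy}: 1 true — exactly one ✓
  (4) rain=T, wind=F — not both ✓
  (5) busy=F, wind=F — same ✓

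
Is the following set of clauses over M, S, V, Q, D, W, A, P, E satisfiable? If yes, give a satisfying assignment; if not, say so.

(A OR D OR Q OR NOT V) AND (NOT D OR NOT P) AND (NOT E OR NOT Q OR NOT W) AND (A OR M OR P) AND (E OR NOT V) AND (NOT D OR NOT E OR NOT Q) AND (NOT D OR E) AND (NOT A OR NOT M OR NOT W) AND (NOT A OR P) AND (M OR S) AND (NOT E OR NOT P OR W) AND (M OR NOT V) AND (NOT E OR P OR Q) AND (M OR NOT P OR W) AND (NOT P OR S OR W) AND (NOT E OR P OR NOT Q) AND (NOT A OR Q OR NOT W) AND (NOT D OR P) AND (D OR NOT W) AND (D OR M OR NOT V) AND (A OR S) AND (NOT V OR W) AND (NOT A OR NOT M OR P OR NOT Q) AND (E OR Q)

M: True; S: True; V: False; Q: True; D: False; W: False; A: False; P: True; E: False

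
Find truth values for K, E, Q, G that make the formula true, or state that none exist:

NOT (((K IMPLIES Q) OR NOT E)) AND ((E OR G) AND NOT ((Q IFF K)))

K=T; E=T; Q=F; G=T

  NOT (((K IMPLIES Q) OR NOT E)) = True
    (K IMPLIES Q) OR NOT E = False
      K IMPLIES Q = False
      NOT E = False
  (E OR G) AND NOT ((Q IFF K)) = True
    E OR G = True
    NOT ((Q IFF K)) = True
      Q IFF K = False
Both conjuncts True, so the formula holds.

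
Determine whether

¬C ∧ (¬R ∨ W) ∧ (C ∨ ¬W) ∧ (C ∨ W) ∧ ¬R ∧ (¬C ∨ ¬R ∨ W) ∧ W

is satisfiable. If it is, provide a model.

Unsatisfiable — no assignment works.

Case W = True:
  (¬C) forces C = False.
  Clause (C ∨ ¬W) is falsified — contradiction.
Case W = False:
  Clause (W) is falsified — contradiction.
Both cases fail, so the formula is unsatisfiable.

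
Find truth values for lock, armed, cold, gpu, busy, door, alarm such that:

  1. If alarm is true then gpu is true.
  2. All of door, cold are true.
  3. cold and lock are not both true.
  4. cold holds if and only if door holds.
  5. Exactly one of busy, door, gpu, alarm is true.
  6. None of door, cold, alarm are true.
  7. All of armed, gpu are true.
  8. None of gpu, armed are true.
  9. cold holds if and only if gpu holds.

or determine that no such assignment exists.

Unsatisfiable — no assignment works.

Case armed = True:
  Constraint (8) is violated (armed=T) — contradiction.
Case armed = False:
  Constraint (7) is violated (armed=F) — contradiction.
Both cases fail — unsatisfiable.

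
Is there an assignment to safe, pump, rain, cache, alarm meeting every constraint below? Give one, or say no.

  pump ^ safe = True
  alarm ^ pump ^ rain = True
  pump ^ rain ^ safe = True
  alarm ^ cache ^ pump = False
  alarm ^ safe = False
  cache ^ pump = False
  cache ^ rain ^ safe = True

safe: False; pump: True; rain: False; cache: True; alarm: False

pump ^ safe = T ^ F = True ✓
alarm ^ pump ^ rain = F ^ T ^ F = True ✓
pump ^ rain ^ safe = T ^ F ^ F = True ✓
alarm ^ cache ^ pump = F ^ T ^ T = False ✓
alarm ^ safe = F ^ F = False ✓
cache ^ pump = T ^ T = False ✓
cache ^ rain ^ safe = T ^ F ^ F = True ✓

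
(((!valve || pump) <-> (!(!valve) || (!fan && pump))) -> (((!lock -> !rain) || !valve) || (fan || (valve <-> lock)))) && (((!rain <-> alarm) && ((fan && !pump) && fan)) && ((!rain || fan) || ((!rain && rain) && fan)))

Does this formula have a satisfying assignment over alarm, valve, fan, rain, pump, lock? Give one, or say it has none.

alarm = False, valve = False, fan = True, rain = True, pump = False, lock = True

  ((!valve || pump) <-> (!(!valve) || (!fan && pump))) -> (((!lock -> !rain) || !valve) || (fan || (valve <-> lock))) = True
    (!valve || pump) <-> (!(!valve) || (!fan && pump)) = False
      !valve || pump = True
        !valve = True
      !(!valve) || (!fan && pump) = False
        !(!valve) = False
          !valve = True
        !fan && pump = False
          !fan = False
    ((!lock -> !rain) || !valve) || (fan || (valve <-> lock)) = True
      (!lock -> !rain) || !valve = True
        !lock -> !rain = True
          !lock = False
          !rain = False
        !valve = True
      fan || (valve <-> lock) = True
        valve <-> lock = False
  ((!rain <-> alarm) && ((fan && !pump) && fan)) && ((!rain || fan) || ((!rain && rain) && fan)) = True
    (!rain <-> alarm) && ((fan && !pump) && fan) = True
      !rain <-> alarm = True
        !rain = False
      (fan && !pump) && fan = True
        fan && !pump = True
          !pump = True
    (!rain || fan) || ((!rain && rain) && fan) = True
      !rain || fan = True
        !rain = False
      (!rain && rain) && fan = False
        !rain && rain = False
          !rain = False
Both conjuncts True, so the formula holds.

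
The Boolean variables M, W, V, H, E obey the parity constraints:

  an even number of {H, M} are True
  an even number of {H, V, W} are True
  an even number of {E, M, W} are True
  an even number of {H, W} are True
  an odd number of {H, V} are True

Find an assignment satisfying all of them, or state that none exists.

M = True; W = True; V = False; H = True; E = False

{H, M}: 2 true → even ✓
{H, V, W}: 2 true → even ✓
{E, M, W}: 2 true → even ✓
{H, W}: 2 true → even ✓
{H, V}: 1 true → odd ✓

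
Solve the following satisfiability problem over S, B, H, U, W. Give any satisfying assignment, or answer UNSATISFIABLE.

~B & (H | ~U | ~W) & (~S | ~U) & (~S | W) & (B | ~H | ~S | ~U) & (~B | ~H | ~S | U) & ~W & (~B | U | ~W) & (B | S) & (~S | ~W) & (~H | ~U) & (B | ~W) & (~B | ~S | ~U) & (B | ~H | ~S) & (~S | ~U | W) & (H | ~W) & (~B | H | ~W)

Unsatisfiable

Case B = True:
  Clause (~B) is falsified — contradiction.
Case B = False:
  (~W) forces W = False.
  (~S | W) forces S = False.
  Clause (B | S) is falsified — contradiction.
Both cases fail, so the formula is unsatisfiable.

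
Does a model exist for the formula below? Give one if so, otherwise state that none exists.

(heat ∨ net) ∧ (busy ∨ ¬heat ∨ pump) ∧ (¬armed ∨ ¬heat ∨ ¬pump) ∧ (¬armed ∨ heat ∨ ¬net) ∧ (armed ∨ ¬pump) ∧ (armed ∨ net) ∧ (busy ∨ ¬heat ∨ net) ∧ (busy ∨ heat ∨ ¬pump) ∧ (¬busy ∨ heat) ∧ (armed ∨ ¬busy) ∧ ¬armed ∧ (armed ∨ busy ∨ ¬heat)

busy = False, net = True, armed = False, heat = False, pump = False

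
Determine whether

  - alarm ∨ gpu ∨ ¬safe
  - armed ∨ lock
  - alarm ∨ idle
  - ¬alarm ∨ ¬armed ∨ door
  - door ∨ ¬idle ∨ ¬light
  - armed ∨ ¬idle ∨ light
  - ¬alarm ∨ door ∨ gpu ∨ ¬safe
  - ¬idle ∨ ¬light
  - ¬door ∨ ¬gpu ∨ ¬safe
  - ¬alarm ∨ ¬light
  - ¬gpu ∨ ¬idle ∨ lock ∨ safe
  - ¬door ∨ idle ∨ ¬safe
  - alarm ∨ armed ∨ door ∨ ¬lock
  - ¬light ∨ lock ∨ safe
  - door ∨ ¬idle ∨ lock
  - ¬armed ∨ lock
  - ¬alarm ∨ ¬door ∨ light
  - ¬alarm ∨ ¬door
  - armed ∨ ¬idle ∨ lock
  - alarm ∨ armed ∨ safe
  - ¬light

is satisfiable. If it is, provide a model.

Unit clause (¬light) forces light = False.
Set idle = False.
  then (alarm ∨ idle) forces alarm = True.
  then (¬alarm ∨ ¬door ∨ light) forces door = False.
  then (¬alarm ∨ ¬armed ∨ door) forces armed = False.
  then (armed ∨ lock) forces lock = True.
Set safe = True.
  then (¬alarm ∨ door ∨ gpu ∨ ¬safe) forces gpu = True.
All clauses satisfied.

idle = False; light = False; door = False; safe = True; armed = False; lock = True; alarm = True; gpu = True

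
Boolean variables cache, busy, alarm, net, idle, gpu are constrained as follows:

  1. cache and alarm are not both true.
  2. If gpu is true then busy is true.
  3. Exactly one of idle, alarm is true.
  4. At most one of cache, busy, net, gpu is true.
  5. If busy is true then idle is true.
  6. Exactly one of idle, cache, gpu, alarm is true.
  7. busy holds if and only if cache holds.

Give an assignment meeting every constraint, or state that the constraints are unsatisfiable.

cache=F, busy=F, alarm=F, net=T, idle=T, gpu=F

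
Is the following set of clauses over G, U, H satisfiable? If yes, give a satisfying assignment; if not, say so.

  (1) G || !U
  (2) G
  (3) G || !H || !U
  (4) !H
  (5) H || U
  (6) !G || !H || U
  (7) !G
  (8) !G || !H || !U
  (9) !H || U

Case G = True:
  Clause (!G) is falsified — contradiction.
Case G = False:
  Clause (G) is falsified — contradiction.
Both cases fail, so the formula is unsatisfiable.

Unsatisfiable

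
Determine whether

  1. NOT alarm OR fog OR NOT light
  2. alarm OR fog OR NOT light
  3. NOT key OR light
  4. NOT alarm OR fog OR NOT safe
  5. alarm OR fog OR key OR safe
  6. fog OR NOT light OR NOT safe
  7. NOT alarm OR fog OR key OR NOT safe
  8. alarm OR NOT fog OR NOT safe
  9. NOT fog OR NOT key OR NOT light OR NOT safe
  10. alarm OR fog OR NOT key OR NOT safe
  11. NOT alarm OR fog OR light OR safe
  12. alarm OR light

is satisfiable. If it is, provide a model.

alarm = True; light = True; fog = True; safe = False; key = True

Set alarm = True.
Set light = True.
  then (NOT alarm OR fog OR NOT light) forces fog = True.
Set safe = False.
Set key = True.
All clauses satisfied.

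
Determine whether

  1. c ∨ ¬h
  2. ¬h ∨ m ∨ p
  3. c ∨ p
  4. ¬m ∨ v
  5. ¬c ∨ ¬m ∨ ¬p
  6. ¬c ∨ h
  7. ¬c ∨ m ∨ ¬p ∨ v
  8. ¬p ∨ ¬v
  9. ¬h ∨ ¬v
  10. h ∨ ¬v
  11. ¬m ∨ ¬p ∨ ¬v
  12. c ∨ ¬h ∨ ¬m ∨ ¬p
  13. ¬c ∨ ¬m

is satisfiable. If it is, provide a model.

Try h = True:
  (c ∨ ¬h) forces c = True.
  (¬h ∨ ¬v) forces v = False.
  (¬m ∨ v) forces m = False.
  (¬h ∨ m ∨ p) forces p = True.
  clause (¬c ∨ m ∨ ¬p ∨ v) is falsified — backtrack.
So h = False.
  then (¬c ∨ h) forces c = False.
  then (h ∨ ¬v) forces v = False.
  then (c ∨ p) forces p = True.
  then (¬m ∨ v) forces m = False.
All clauses satisfied.

h = False, m = False, v = False, c = False, p = True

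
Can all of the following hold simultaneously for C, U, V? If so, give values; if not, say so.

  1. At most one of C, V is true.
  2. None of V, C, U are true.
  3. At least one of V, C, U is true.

No satisfying assignment exists.

Case C = True:
  Constraint (2) is violated (C=T) — contradiction.
Case C = False:
  (2) forces V = False.
  (2) forces U = False.
  Constraint (3) is violated (V=F, C=F, U=F) — contradiction.
Both cases fail — unsatisfiable.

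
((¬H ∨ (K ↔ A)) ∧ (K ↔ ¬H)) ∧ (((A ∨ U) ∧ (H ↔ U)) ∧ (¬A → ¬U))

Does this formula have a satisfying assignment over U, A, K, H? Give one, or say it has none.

U=F; A=T; K=T; H=F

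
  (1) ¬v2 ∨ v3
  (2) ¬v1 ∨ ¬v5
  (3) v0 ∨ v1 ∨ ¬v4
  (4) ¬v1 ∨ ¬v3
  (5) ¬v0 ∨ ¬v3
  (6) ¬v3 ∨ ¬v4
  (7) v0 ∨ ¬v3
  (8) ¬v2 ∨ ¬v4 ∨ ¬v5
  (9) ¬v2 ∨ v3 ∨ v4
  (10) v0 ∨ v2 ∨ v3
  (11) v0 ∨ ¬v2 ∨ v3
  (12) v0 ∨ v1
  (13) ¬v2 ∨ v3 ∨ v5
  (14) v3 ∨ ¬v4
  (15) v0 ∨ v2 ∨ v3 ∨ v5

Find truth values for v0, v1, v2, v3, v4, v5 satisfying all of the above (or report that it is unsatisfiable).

Try v0 = False:
  (v0 ∨ ¬v3) forces v3 = False.
  (¬v2 ∨ v3) forces v2 = False.
  clause (v0 ∨ v2 ∨ v3) is falsified — backtrack.
So v0 = True.
  then (¬v0 ∨ ¬v3) forces v3 = False.
  then (v3 ∨ ¬v4) forces v4 = False.
  then (¬v2 ∨ v3) forces v2 = False.
Set v1 = False.
Set v5 = False.
All clauses satisfied.

v0 = True; v1 = False; v2 = False; v3 = False; v4 = False; v5 = False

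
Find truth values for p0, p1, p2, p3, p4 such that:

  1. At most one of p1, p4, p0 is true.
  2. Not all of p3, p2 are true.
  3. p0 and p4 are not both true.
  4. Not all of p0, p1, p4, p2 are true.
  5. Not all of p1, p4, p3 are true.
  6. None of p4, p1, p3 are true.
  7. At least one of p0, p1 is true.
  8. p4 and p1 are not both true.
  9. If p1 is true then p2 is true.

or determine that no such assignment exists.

p0 = True; p1 = False; p2 = False; p3 = False; p4 = False

  (1) {p1, p4, p0}: 1 true — at most one ✓
  (2) {p3, p2}: 0/2 true — not all ✓
  (3) p0=T, p4=F — not both ✓
  (4) {p0, p1, p4, p2}: 1/4 true — not all ✓
  (5) {p1, p4, p3}: 0/3 true — not all ✓
  (6) {p4, p1, p3}: 0 true — none ✓
  (7) {p0, p1}: 1 true — at least one ✓
  (8) p4=F, p1=F — not both ✓
  (9) p1=F ⇒ p2: vacuous ✓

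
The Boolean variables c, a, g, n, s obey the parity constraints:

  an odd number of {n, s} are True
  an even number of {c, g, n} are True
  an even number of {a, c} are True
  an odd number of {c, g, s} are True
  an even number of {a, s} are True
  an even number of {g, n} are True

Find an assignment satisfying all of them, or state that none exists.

c=F, a=F, g=T, n=T, s=F

{n, s}: 1 true → odd ✓
{c, g, n}: 2 true → even ✓
{a, c}: 0 true → even ✓
{c, g, s}: 1 true → odd ✓
{a, s}: 0 true → even ✓
{g, n}: 2 true → even ✓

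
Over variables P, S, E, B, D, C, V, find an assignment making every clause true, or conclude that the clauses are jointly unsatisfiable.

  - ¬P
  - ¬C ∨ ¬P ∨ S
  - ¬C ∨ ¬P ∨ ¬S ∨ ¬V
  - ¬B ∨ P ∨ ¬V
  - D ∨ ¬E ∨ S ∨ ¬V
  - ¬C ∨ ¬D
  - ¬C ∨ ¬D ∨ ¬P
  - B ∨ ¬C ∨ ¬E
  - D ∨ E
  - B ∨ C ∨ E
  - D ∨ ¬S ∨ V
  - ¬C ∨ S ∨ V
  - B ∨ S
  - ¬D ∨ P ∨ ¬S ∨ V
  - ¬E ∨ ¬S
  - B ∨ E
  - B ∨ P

P=F, S=F, E=T, B=T, D=F, C=F, V=F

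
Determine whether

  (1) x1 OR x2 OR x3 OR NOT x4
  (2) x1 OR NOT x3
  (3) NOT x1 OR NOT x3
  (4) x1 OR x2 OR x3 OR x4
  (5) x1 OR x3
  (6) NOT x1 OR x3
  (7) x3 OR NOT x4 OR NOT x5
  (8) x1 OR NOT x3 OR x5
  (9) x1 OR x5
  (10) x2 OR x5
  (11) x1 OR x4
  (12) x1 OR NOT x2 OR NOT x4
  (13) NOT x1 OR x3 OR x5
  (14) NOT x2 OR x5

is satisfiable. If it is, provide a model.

Case x1 = True:
  (NOT x1 OR NOT x3) forces x3 = False.
  Clause (NOT x1 OR x3) is falsified — contradiction.
Case x1 = False:
  (x1 OR NOT x3) forces x3 = False.
  Clause (x1 OR x3) is falsified — contradiction.
Both cases fail, so the formula is unsatisfiable.

UNSATISFIABLE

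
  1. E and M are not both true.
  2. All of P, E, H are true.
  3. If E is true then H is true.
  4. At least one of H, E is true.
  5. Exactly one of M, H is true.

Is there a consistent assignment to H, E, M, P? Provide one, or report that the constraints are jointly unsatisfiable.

H = True, E = True, M = False, P = True

  (1) E=T, M=F — not both ✓
  (2) {P, E, H}: all 3 true ✓
  (3) E=T ⇒ H: T ✓
  (4) {H, E}: 2 true — at least one ✓
  (5) {M, H}: 1 true — exactly one ✓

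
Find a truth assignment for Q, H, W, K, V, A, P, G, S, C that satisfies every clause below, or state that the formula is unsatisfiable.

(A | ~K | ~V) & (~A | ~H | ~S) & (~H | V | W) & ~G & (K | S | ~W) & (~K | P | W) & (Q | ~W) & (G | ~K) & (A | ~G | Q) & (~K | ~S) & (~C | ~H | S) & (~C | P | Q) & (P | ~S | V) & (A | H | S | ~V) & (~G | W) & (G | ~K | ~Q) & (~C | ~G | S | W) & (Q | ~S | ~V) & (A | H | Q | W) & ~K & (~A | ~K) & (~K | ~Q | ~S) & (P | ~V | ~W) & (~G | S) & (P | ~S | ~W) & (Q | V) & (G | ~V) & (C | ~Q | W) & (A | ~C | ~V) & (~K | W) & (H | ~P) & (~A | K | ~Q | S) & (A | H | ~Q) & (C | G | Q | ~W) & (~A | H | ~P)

Unit clause (~G) forces G = False.
In (G | ~K) only ~K is left, so K = False.
In (G | ~V) only ~V is left, so V = False.
In (Q | V) only Q is left, so Q = True.
Set H = True.
  then (~H | V | W) forces W = True.
  then (K | S | ~W) forces S = True.
  then (P | ~S | V) forces P = True.
  then (~A | ~H | ~S) forces A = False.
Set C = False.
All clauses satisfied.

Q = True, H = True, W = True, K = False, V = False, A = False, P = True, G = False, S = True, C = False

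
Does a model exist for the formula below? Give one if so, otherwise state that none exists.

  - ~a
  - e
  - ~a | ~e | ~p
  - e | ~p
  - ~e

Case e = True:
  Clause (~e) is falsified — contradiction.
Case e = False:
  Clause (e) is falsified — contradiction.
Both cases fail, so the formula is unsatisfiable.

The formula is unsatisfiable.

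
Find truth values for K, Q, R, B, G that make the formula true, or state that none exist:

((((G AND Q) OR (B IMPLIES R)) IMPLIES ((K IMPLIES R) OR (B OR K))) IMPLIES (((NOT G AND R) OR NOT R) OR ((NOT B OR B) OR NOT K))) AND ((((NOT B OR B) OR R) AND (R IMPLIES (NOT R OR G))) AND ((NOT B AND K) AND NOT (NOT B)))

The formula is unsatisfiable.

Case B = True: the conjunct NOT B is False.
Case B = False: the conjunct NOT (NOT B) becomes NOT (NOT False) = False.
Both cases fail — unsatisfiable.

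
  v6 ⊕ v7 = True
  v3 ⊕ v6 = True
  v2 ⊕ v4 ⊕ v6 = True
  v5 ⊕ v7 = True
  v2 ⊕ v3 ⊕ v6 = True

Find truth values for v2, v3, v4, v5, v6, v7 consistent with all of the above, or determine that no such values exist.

v2 = False; v3 = True; v4 = True; v5 = False; v6 = False; v7 = True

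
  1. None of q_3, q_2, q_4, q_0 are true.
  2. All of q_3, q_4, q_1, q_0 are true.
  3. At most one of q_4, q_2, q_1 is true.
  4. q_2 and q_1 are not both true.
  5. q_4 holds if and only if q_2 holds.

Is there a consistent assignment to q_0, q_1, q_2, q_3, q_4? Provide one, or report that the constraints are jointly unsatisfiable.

Unsatisfiable — no assignment works.

Case q_0 = True:
  Constraint (1) is violated (q_0=T) — contradiction.
Case q_0 = False:
  Constraint (2) is violated (q_0=F) — contradiction.
Both cases fail — unsatisfiable.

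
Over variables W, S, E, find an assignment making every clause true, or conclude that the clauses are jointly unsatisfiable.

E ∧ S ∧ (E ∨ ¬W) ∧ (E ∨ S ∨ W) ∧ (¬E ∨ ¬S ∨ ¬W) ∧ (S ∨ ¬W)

Unit clause (E) forces E = True.
Unit clause (S) forces S = True.
In (¬E ∨ ¬S ∨ ¬W) only ¬W is left, so W = False.
Check each clause:
  (E): E holds.
  (S): S holds.
  (E ∨ ¬W): E holds.
  (E ∨ S ∨ W): E holds.
  (¬E ∨ ¬S ∨ ¬W): ¬W holds.
  (S ∨ ¬W): S holds.
All clauses satisfied.

W: False; S: True; E: True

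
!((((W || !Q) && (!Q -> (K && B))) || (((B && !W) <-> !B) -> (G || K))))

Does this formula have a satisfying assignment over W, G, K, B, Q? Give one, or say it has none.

W = True; G = False; K = False; B = True; Q = False

  !((((W || !Q) && (!Q -> (K && B))) || (((B && !W) <-> !B) -> (G || K)))) = True
    ((W || !Q) && (!Q -> (K && B))) || (((B && !W) <-> !B) -> (G || K)) = False
      (W || !Q) && (!Q -> (K && B)) = False
        W || !Q = True
          !Q = True
        !Q -> (K && B) = False
          !Q = True
          K && B = False
      ((B && !W) <-> !B) -> (G || K) = False
        (B && !W) <-> !B = True
          B && !W = False
            !W = False
          !B = False
        G || K = False
The formula evaluates to True.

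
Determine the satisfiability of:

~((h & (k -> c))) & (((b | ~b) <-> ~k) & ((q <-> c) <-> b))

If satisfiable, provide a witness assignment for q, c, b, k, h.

q: False, c: True, b: False, k: False, h: False

  ~((h & (k -> c))) = True
    h & (k -> c) = False
      k -> c = True
  ((b | ~b) <-> ~k) & ((q <-> c) <-> b) = True
    (b | ~b) <-> ~k = True
      b | ~b = True
        ~b = True
      ~k = True
    (q <-> c) <-> b = True
      q <-> c = False
Both conjuncts True, so the formula holds.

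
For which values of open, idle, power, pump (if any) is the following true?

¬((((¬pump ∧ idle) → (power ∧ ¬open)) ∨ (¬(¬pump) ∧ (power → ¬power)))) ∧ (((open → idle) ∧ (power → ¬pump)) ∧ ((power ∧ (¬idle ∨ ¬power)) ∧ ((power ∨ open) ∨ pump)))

Unsatisfiable — no assignment works.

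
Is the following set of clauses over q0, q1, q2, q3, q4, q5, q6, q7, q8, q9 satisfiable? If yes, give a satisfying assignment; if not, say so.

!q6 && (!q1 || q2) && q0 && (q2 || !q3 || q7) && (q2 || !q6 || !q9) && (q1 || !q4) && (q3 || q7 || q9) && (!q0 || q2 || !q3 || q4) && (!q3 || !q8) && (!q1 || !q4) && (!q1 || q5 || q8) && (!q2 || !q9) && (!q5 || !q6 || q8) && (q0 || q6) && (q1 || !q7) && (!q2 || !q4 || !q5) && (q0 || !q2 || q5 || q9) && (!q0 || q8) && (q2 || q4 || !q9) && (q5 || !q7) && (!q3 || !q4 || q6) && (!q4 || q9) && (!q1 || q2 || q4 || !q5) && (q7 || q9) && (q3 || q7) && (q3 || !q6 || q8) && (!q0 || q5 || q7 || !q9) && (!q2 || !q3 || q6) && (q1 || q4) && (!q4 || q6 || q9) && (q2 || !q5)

q0: True, q1: True, q2: True, q3: False, q4: False, q5: True, q6: False, q7: True, q8: True, q9: False

Unit clause (!q6) forces q6 = False.
Unit clause (q0) forces q0 = True.
In (!q0 || q8) only q8 is left, so q8 = True.
In (!q3 || !q8) only !q3 is left, so q3 = False.
In (q3 || q7) only q7 is left, so q7 = True.
In (q1 || !q7) only q1 is left, so q1 = True.
In (q5 || !q7) only q5 is left, so q5 = True.
In (q2 || !q5) only q2 is left, so q2 = True.
In (!q1 || !q4) only !q4 is left, so q4 = False.
In (!q2 || !q9) only !q9 is left, so q9 = False.
All clauses satisfied.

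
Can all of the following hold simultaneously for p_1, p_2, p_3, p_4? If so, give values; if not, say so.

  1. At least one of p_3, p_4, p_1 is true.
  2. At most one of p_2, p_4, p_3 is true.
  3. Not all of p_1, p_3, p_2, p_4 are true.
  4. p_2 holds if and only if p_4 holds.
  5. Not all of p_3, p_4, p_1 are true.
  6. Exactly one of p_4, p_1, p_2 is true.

p_1 = True, p_2 = False, p_3 = False, p_4 = False

  (1) {p_3, p_4, p_1}: 1 true — at least one ✓
  (2) {p_2, p_4, p_3}: 0 true — at most one ✓
  (3) {p_1, p_3, p_2, p_4}: 1/4 true — not all ✓
  (4) p_2=F, p_4=F — same ✓
  (5) {p_3, p_4, p_1}: 1/3 true — not all ✓
  (6) {p_4, p_1, p_2}: 1 true — exactly one ✓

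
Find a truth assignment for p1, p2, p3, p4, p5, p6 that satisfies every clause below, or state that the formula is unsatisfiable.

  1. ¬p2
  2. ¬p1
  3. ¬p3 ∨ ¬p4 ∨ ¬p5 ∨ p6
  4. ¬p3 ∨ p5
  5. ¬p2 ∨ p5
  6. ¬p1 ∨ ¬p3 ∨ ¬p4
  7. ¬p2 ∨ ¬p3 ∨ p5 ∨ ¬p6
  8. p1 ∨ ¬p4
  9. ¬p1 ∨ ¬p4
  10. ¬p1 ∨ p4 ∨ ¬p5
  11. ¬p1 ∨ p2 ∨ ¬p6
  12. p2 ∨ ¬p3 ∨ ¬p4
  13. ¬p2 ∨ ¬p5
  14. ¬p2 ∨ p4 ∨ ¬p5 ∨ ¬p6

p1 = False; p2 = False; p3 = True; p4 = False; p5 = True; p6 = False

Unit clause (¬p2) forces p2 = False.
Unit clause (¬p1) forces p1 = False.
In (p1 ∨ ¬p4) only ¬p4 is left, so p4 = False.
Set p3 = True.
  then (¬p3 ∨ p5) forces p5 = True.
Set p6 = False.
All clauses satisfied.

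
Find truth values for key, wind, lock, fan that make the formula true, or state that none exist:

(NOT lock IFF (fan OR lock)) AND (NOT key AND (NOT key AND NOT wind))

key=F; wind=F; lock=F; fan=T

  NOT lock IFF (fan OR lock) = True
    NOT lock = True
    fan OR lock = True
  NOT key AND (NOT key AND NOT wind) = True
    NOT key = True
    NOT key AND NOT wind = True
      NOT key = True
      NOT wind = True
Both conjuncts True, so the formula holds.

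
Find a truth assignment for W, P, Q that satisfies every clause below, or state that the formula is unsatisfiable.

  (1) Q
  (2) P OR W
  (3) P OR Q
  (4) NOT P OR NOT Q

W=T; P=F; Q=T

Unit clause (Q) forces Q = True.
In (NOT P OR NOT Q) only NOT P is left, so P = False.
In (P OR W) only W is left, so W = True.
Check each clause:
  (Q): Q holds.
  (P OR W): W holds.
  (P OR Q): Q holds.
  (NOT P OR NOT Q): NOT P holds.
All clauses satisfied.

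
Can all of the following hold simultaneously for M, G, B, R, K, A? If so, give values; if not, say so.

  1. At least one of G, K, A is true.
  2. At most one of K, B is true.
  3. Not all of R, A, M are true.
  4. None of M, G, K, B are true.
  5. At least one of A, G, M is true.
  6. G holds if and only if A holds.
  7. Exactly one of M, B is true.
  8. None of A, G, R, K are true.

UNSATISFIABLE

Case B = True:
  Constraint (4) is violated (B=T) — contradiction.
Case B = False:
  (4) forces M = False.
  Constraint (7) is violated (M=F, B=F) — contradiction.
Both cases fail — unsatisfiable.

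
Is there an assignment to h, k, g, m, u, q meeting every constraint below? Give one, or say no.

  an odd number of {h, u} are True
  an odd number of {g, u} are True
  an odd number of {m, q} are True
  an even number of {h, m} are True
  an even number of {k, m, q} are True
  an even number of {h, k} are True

h: True, k: True, g: True, m: True, u: False, q: False

{h, u}: 1 true → odd ✓
{g, u}: 1 true → odd ✓
{m, q}: 1 true → odd ✓
{h, m}: 2 true → even ✓
{k, m, q}: 2 true → even ✓
{h, k}: 2 true → even ✓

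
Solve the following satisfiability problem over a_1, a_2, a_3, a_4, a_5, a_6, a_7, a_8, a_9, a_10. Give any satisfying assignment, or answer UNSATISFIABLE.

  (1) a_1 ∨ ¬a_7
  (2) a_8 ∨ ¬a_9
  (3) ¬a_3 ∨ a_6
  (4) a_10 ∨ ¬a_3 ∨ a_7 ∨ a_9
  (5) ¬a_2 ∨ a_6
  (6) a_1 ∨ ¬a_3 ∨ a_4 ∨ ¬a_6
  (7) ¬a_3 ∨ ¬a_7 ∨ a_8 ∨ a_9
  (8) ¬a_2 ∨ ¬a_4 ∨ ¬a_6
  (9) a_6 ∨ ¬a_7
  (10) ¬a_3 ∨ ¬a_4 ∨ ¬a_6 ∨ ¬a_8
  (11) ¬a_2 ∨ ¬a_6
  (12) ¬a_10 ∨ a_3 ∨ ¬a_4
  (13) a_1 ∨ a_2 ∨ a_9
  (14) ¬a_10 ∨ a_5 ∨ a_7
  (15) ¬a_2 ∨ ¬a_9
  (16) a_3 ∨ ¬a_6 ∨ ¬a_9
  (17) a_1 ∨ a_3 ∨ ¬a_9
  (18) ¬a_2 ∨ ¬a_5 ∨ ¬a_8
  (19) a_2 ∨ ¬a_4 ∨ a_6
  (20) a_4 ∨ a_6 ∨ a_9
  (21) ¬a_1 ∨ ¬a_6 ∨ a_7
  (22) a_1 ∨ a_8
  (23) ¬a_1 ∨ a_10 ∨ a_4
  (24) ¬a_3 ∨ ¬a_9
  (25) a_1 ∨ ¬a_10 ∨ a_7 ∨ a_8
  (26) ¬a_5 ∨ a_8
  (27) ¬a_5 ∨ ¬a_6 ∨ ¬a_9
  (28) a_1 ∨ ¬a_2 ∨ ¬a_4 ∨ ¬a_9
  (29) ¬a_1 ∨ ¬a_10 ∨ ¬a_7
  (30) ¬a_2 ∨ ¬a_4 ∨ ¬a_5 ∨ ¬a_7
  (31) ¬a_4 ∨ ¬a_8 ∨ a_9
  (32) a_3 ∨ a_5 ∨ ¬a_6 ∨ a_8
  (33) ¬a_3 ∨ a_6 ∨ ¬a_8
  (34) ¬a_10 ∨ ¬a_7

a_1 = True; a_2 = False; a_3 = False; a_4 = False; a_5 = True; a_6 = False; a_7 = False; a_8 = True; a_9 = True; a_10 = True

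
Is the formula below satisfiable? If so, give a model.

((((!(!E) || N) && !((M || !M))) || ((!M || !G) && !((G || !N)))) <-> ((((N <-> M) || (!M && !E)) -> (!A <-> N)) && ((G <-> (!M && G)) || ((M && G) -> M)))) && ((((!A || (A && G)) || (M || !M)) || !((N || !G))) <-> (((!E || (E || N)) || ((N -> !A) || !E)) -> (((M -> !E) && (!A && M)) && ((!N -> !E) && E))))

No satisfying assignment exists.

The conjunct (((!A || (A && G)) || (M || !M)) || !((N || !G))) <-> (((!E || (E || N)) || ((N -> !A) || !E)) -> (((M -> !E) && (!A && M)) && ((!N -> !E) && E))) is unsatisfiable on its own:
  A = True: simplifies to ((G || (M || !M)) || !((N || !G))) <-> !(((!E || (E || N)) || (!N || !E))).
    N = True: simplifies to !((G || (M || !M))).
      M = True: this becomes !((G || True)) = False.
      M = False: this becomes !((G || True)) = False.
    N = False: simplifies to !(((G || (M || !M)) || !(!G))).
      M = True: this becomes !((True || !(!G))) = False.
      M = False: this becomes !((True || !(!G))) = False.
  A = False: simplifies to ((M -> !E) && M) && ((!N -> !E) && E).
    E = True: simplifies to (!M && M) && N.
      M = True: the conjunct !M is False.
      M = False: the conjunct M is False.
    E = False: the conjunct E is False.
So the whole conjunction is unsatisfiable.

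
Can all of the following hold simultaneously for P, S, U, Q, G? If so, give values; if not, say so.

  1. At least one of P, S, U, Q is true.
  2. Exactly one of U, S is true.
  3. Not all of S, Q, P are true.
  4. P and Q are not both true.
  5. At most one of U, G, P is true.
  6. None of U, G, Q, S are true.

Unsatisfiable

Case S = True:
  Constraint (6) is violated (S=T) — contradiction.
Case S = False:
  (2) with S=F forces U = True.
  Constraint (6) is violated (U=T) — contradiction.
Both cases fail — unsatisfiable.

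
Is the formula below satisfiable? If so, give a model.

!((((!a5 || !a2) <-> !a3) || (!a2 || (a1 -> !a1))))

a1=T; a2=T; a3=T; a5=F

  !((((!a5 || !a2) <-> !a3) || (!a2 || (a1 -> !a1)))) = True
    ((!a5 || !a2) <-> !a3) || (!a2 || (a1 -> !a1)) = False
      (!a5 || !a2) <-> !a3 = False
        !a5 || !a2 = True
          !a5 = True
          !a2 = False
        !a3 = False
      !a2 || (a1 -> !a1) = False
        !a2 = False
        a1 -> !a1 = False
          !a1 = False
The formula evaluates to True.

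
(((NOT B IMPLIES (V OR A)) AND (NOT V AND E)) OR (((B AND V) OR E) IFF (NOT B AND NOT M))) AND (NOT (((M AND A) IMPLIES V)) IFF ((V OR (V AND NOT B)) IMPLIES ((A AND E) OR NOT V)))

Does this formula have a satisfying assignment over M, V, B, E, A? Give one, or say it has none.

M=T, V=T, B=F, E=F, A=F

  ((NOT B IMPLIES (V OR A)) AND (NOT V AND E)) OR (((B AND V) OR E) IFF (NOT B AND NOT M)) = True
    (NOT B IMPLIES (V OR A)) AND (NOT V AND E) = False
      NOT B IMPLIES (V OR A) = True
        NOT B = True
        V OR A = True
      NOT V AND E = False
        NOT V = False
    ((B AND V) OR E) IFF (NOT B AND NOT M) = True
      (B AND V) OR E = False
        B AND V = False
      NOT B AND NOT M = False
        NOT B = True
        NOT M = False
  NOT (((M AND A) IMPLIES V)) IFF ((V OR (V AND NOT B)) IMPLIES ((A AND E) OR NOT V)) = True
    NOT (((M AND A) IMPLIES V)) = False
      (M AND A) IMPLIES V = True
        M AND A = False
    (V OR (V AND NOT B)) IMPLIES ((A AND E) OR NOT V) = False
      V OR (V AND NOT B) = True
        V AND NOT B = True
          NOT B = True
      (A AND E) OR NOT V = False
        A AND E = False
        NOT V = False
Both conjuncts True, so the formula holds.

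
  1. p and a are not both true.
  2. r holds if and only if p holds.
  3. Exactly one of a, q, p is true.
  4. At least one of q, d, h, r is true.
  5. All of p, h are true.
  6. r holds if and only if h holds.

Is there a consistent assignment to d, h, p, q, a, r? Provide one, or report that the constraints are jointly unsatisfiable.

d = True, h = True, p = True, q = False, a = False, r = True

  (1) p=T, a=F — not both ✓
  (2) r=T, p=T — same ✓
  (3) {a, q, p}: 1 true — exactly one ✓
  (4) {q, d, h, r}: 3 true — at least one ✓
  (5) {p, h}: all 2 true ✓
  (6) r=T, h=T — same ✓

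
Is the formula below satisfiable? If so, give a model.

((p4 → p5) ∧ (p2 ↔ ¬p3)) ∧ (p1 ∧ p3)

p1 = True, p2 = False, p3 = True, p4 = False, p5 = False

  (p4 → p5) ∧ (p2 ↔ ¬p3) = True
    p4 → p5 = True
    p2 ↔ ¬p3 = True
      ¬p3 = False
  p1 ∧ p3 = True
Both conjuncts True, so the formula holds.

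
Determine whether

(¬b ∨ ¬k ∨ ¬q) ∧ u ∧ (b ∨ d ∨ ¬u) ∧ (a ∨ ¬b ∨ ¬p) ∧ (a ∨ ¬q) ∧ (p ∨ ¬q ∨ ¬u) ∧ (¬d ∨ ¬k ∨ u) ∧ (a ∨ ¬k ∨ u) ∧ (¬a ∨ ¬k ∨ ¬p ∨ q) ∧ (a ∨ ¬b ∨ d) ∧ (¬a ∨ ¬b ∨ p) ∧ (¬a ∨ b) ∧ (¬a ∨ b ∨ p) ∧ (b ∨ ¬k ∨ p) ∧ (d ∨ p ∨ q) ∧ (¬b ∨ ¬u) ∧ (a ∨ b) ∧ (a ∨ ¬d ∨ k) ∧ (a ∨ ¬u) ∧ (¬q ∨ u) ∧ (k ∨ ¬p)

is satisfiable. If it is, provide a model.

The formula is unsatisfiable.

Case u = True:
  (¬b ∨ ¬u) forces b = False.
  (b ∨ d ∨ ¬u) forces d = True.
  (¬a ∨ b) forces a = False.
  Clause (a ∨ b) is falsified — contradiction.
Case u = False:
  Clause (u) is falsified — contradiction.
Both cases fail, so the formula is unsatisfiable.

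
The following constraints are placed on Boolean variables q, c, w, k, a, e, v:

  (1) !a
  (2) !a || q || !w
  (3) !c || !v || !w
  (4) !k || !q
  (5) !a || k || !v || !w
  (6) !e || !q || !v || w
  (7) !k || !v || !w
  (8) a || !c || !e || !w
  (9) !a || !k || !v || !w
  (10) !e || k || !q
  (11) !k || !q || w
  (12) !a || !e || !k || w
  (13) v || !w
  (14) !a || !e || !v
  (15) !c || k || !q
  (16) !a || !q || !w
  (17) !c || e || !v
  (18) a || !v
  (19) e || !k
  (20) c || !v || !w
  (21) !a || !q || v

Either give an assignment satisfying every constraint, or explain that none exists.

Unit clause (!a) forces a = False.
In (a || !v) only !v is left, so v = False.
In (v || !w) only !w is left, so w = False.
Set q = False.
Set c = False.
Set k = True.
  then (e || !k) forces e = True.
All clauses satisfied.

q=F, c=F, w=F, k=T, a=F, e=T, v=F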